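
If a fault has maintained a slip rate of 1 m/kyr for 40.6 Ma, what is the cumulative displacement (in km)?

40.6 km

slip = rate × time = 1 m/kyr × 40.6 Ma = 40600 m = 40.6 km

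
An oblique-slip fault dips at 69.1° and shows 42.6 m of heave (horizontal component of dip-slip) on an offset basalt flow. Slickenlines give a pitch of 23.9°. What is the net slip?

295 m

dip-slip = heave / cos(dip) = 42.6 / cos(69.1°) = 119.4 m
net slip = dip-slip / sin(rake) = 119.4 / sin(23.9°) = 295 m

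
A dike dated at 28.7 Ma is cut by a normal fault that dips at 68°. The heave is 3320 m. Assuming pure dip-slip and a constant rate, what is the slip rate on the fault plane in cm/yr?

0.0309 cm/yr

dip-slip = heave / cos(dip) = 3320 m / cos(68°) = 8863 m
rate = 8863 m / 28.7 Ma = 0.000309 m/yr = 0.0309 cm/yr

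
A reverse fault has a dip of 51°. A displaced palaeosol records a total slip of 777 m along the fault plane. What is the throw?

604 m

throw = dip-slip × sin(dip) = 777 m × sin(51°) = 604 m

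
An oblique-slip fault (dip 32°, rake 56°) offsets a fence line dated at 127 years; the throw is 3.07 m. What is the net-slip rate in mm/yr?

55 mm/yr

dip-slip = throw / sin(dip) = 3.07 / sin(32°) = 5.793 m
net slip = dip-slip / sin(rake) = 5.793 / sin(56°) = 6.988 m
rate = 6.988 m / 127 years = 0.0550 m/yr = 55 mm/yr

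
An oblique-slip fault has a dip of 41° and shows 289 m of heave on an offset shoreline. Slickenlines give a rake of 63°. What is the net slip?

430 m

dip-slip = heave / cos(dip) = 289 / cos(41°) = 382.9 m
net slip = dip-slip / sin(rake) = 382.9 / sin(63°) = 430 m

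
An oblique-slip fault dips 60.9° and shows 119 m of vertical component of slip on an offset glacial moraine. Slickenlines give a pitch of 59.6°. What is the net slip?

dip-slip = throw / sin(dip) = 119 / sin(60.9°) = 136.2 m
net slip = dip-slip / sin(rake) = 136.2 / sin(59.6°) = 158 m

158 m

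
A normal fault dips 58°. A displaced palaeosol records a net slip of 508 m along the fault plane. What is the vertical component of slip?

431 m

throw = dip-slip × sin(dip) = 508 m × sin(58°) = 431 m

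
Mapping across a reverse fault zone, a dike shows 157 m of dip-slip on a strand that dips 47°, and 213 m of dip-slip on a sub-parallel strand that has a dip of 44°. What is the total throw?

263 m

throw_A = 157 × sin(47°) = 114.8 m
throw_B = 213 × sin(44°) = 148 m
total = 114.8 + 148 = 263 m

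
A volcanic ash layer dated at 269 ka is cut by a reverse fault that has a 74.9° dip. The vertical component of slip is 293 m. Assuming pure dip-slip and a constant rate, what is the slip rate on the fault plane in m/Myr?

1130 m/Myr

dip-slip = throw / sin(dip) = 293 m / sin(74.9°) = 303.5 m
rate = 303.5 m / 269 ka = 0.00113 m/yr = 1130 m/Myr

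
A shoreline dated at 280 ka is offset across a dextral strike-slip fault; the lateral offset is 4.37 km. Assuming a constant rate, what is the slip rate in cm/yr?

rate = 4.37 km / 280 ka = 0.0156 m/yr = 1.56 cm/yr

1.56 cm/yr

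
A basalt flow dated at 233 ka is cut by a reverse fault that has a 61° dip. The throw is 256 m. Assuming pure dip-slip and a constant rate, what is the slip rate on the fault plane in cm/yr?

dip-slip = throw / sin(dip) = 256 m / sin(61°) = 292.7 m
rate = 292.7 m / 233 ka = 0.00126 m/yr = 0.126 cm/yr

0.126 cm/yr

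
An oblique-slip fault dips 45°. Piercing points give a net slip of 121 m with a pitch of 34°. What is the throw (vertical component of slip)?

47.8 m

dip-slip = net slip × sin(rake) = 121 m × sin(34°) = 67.66 m
throw = dip-slip × sin(dip) = 67.66 × sin(45°) = 47.8 m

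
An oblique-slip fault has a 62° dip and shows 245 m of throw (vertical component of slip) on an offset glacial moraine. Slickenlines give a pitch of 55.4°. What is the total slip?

dip-slip = throw / sin(dip) = 245 / sin(62°) = 277.5 m
net slip = dip-slip / sin(rake) = 277.5 / sin(55.4°) = 337 m

337 m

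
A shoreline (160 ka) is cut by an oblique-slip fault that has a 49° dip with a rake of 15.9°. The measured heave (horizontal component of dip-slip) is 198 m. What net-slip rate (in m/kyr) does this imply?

6.89 m/kyr

dip-slip = heave / cos(dip) = 198 / cos(49°) = 301.8 m
net slip = dip-slip / sin(rake) = 301.8 / sin(15.9°) = 1102 m
rate = 1102 m / 160 ka = 0.00689 m/yr = 6.89 m/kyr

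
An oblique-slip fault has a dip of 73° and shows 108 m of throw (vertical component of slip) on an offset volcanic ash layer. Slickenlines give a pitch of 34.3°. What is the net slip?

200 m

dip-slip = throw / sin(dip) = 108 / sin(73°) = 112.9 m
net slip = dip-slip / sin(rake) = 112.9 / sin(34.3°) = 200 m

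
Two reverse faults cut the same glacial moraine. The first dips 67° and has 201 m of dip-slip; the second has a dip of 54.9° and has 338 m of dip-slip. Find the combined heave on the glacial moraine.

273 m

heave_A = 201 × cos(67°) = 78.54 m
heave_B = 338 × cos(54.9°) = 194.4 m
total = 78.54 + 194.4 = 273 m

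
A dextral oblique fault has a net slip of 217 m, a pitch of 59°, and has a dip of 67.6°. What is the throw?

dip-slip = net slip × sin(rake) = 217 m × sin(59°) = 186 m
throw = dip-slip × sin(dip) = 186 × sin(67.6°) = 172 m

172 m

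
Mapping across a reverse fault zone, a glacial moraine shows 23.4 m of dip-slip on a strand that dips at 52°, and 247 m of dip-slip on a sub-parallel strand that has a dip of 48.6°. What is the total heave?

178 m

heave_A = 23.4 × cos(52°) = 14.41 m
heave_B = 247 × cos(48.6°) = 163.3 m
total = 14.41 + 163.3 = 178 m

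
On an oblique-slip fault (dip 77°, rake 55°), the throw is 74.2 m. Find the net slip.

dip-slip = throw / sin(dip) = 74.2 / sin(77°) = 76.15 m
net slip = dip-slip / sin(rake) = 76.15 / sin(55°) = 93 m

93 m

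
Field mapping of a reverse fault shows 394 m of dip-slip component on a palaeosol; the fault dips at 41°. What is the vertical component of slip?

258 m

throw = dip-slip × sin(dip) = 394 m × sin(41°) = 258 m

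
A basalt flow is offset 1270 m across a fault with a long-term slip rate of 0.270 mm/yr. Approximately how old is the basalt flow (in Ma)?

age = offset / rate = 1270 m / (0.270 mm/yr) = 4.7e+06 yr = 4.70 Ma

4.70 Ma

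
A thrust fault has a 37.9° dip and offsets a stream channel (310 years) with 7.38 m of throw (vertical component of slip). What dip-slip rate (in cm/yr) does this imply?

dip-slip = throw / sin(dip) = 7.38 m / sin(37.9°) = 12.01 m
rate = 12.01 m / 310 years = 0.0388 m/yr = 3.88 cm/yr

3.88 cm/yr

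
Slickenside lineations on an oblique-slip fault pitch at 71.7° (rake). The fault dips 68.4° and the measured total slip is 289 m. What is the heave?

101 m

dip-slip = net slip × sin(rake) = 289 m × sin(71.7°) = 274.4 m
heave = dip-slip × cos(dip) = 274.4 × cos(68.4°) = 101 m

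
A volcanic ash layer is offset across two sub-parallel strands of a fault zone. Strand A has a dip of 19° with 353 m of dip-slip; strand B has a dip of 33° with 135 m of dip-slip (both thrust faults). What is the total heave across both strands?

447 m

heave_A = 353 × cos(19°) = 333.8 m
heave_B = 135 × cos(33°) = 113.2 m
total = 333.8 + 113.2 = 447 m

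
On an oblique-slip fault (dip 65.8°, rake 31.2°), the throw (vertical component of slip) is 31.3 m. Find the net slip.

dip-slip = throw / sin(dip) = 31.3 / sin(65.8°) = 34.32 m
net slip = dip-slip / sin(rake) = 34.32 / sin(31.2°) = 66.2 m

66.2 m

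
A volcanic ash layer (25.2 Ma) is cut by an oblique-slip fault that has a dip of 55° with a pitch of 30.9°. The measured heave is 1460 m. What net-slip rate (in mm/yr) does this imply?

0.197 mm/yr

dip-slip = heave / cos(dip) = 1460 / cos(55°) = 2545 m
net slip = dip-slip / sin(rake) = 2545 / sin(30.9°) = 4957 m
rate = 4957 m / 25.2 Ma = 0.000197 m/yr = 0.197 mm/yr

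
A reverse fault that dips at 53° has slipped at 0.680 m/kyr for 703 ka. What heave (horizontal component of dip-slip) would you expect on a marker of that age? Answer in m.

dip-slip = rate × time = 0.680 m/kyr × 703 ka = 478 m
heave = dip-slip × cos(dip) = 478 × cos(53°) = 288 m

288 m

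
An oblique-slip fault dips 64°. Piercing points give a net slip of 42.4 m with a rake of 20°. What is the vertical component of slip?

dip-slip = net slip × sin(rake) = 42.4 m × sin(20°) = 14.50 m
throw = dip-slip × sin(dip) = 14.50 × sin(64°) = 13 m

13 m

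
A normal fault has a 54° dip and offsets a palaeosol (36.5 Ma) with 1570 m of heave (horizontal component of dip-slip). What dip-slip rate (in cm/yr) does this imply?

dip-slip = heave / cos(dip) = 1570 m / cos(54°) = 2671 m
rate = 2671 m / 36.5 Ma = 0.0000732 m/yr = 0.00732 cm/yr

0.00732 cm/yr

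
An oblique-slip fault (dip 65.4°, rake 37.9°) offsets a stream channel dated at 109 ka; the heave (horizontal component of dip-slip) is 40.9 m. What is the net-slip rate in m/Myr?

1470 m/Myr

dip-slip = heave / cos(dip) = 40.9 / cos(65.4°) = 98.25 m
net slip = dip-slip / sin(rake) = 98.25 / sin(37.9°) = 159.9 m
rate = 159.9 m / 109 ka = 0.00147 m/yr = 1470 m/Myr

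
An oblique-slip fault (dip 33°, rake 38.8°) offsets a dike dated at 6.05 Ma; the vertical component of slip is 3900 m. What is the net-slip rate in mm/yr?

1.89 mm/yr

dip-slip = throw / sin(dip) = 3900 / sin(33°) = 7161 m
net slip = dip-slip / sin(rake) = 7161 / sin(38.8°) = 11430 m
rate = 11430 m / 6.05 Ma = 0.00189 m/yr = 1.89 mm/yr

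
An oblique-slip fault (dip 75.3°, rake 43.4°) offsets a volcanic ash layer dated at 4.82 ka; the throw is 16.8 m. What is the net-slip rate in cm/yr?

dip-slip = throw / sin(dip) = 16.8 / sin(75.3°) = 17.37 m
net slip = dip-slip / sin(rake) = 17.37 / sin(43.4°) = 25.28 m
rate = 25.28 m / 4.82 ka = 0.00524 m/yr = 0.524 cm/yr

0.524 cm/yr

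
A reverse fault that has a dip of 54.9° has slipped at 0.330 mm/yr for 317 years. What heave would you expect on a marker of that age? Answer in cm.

dip-slip = rate × time = 0.330 mm/yr × 317 years = 0.1046 m
heave = dip-slip × cos(dip) = 0.1046 × cos(54.9°) = 0.0602 m = 6.02 cm

6.02 cm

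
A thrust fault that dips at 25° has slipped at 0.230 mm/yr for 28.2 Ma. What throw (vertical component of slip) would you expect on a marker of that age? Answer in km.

2.74 km

dip-slip = rate × time = 0.230 mm/yr × 28.2 Ma = 6486 m
throw = dip-slip × sin(dip) = 6486 × sin(25°) = 2740 m = 2.74 km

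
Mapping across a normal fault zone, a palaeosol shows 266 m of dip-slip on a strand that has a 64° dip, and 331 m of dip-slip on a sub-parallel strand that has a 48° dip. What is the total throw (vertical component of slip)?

throw_A = 266 × sin(64°) = 239.1 m
throw_B = 331 × sin(48°) = 246 m
total = 239.1 + 246 = 485 m

485 m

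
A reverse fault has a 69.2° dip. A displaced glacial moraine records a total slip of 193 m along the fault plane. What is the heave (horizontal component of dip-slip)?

heave = dip-slip × cos(dip) = 193 m × cos(69.2°) = 68.5 m

68.5 m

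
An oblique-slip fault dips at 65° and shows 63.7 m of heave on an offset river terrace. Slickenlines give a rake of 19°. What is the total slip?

dip-slip = heave / cos(dip) = 63.7 / cos(65°) = 150.7 m
net slip = dip-slip / sin(rake) = 150.7 / sin(19°) = 463 m

463 m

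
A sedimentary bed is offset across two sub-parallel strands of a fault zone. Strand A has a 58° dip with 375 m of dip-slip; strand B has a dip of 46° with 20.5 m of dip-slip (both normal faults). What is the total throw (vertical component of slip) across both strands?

333 m

throw_A = 375 × sin(58°) = 318 m
throw_B = 20.5 × sin(46°) = 14.75 m
total = 318 + 14.75 = 333 m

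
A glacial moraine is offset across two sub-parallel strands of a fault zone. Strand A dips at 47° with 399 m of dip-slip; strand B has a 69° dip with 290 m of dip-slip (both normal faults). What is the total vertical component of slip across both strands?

563 m

throw_A = 399 × sin(47°) = 291.8 m
throw_B = 290 × sin(69°) = 270.7 m
total = 291.8 + 270.7 = 563 m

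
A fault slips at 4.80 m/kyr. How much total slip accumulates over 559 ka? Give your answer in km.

slip = rate × time = 4.80 m/kyr × 559 ka = 2680 m = 2.68 km

2.68 km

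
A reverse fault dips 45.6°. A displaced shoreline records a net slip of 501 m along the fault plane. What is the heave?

heave = dip-slip × cos(dip) = 501 m × cos(45.6°) = 351 m

351 m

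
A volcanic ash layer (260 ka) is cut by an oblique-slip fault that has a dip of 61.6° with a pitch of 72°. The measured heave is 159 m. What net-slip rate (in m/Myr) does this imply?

1350 m/Myr

dip-slip = heave / cos(dip) = 159 / cos(61.6°) = 334.3 m
net slip = dip-slip / sin(rake) = 334.3 / sin(72°) = 351.5 m
rate = 351.5 m / 260 ka = 0.00135 m/yr = 1350 m/Myr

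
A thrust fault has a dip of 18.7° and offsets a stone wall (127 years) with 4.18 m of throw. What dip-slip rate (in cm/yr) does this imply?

10.3 cm/yr

dip-slip = throw / sin(dip) = 4.18 m / sin(18.7°) = 13.04 m
rate = 13.04 m / 127 years = 0.103 m/yr = 10.3 cm/yr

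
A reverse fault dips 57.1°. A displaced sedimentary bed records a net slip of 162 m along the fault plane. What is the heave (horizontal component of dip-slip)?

heave = dip-slip × cos(dip) = 162 m × cos(57.1°) = 88 m

88 m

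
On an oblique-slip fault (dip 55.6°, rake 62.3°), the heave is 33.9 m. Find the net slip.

dip-slip = heave / cos(dip) = 33.9 / cos(55.6°) = 60 m
net slip = dip-slip / sin(rake) = 60 / sin(62.3°) = 67.8 m

67.8 m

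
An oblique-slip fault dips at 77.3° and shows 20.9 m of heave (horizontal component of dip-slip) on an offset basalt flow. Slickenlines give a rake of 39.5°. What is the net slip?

dip-slip = heave / cos(dip) = 20.9 / cos(77.3°) = 95.07 m
net slip = dip-slip / sin(rake) = 95.07 / sin(39.5°) = 149 m

149 m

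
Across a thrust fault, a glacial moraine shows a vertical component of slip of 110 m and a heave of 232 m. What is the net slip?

257 m

net slip = √(throw² + heave²) = √(110² + 232²) = 257 m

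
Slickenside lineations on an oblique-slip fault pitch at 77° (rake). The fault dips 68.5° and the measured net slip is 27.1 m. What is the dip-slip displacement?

26.4 m

dip-slip = net slip × sin(rake) = 27.1 m × sin(77°) = 26.4 m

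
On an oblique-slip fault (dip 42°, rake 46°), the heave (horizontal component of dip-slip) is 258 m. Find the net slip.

dip-slip = heave / cos(dip) = 258 / cos(42°) = 347.2 m
net slip = dip-slip / sin(rake) = 347.2 / sin(46°) = 483 m

483 m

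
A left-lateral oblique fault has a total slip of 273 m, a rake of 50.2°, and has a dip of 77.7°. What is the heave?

44.7 m

dip-slip = net slip × sin(rake) = 273 m × sin(50.2°) = 209.7 m
heave = dip-slip × cos(dip) = 209.7 × cos(77.7°) = 44.7 m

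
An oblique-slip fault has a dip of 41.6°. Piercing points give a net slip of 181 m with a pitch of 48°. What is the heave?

101 m

dip-slip = net slip × sin(rake) = 181 m × sin(48°) = 134.5 m
heave = dip-slip × cos(dip) = 134.5 × cos(41.6°) = 101 m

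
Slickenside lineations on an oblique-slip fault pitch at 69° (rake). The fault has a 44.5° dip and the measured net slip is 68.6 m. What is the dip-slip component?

dip-slip = net slip × sin(rake) = 68.6 m × sin(69°) = 64 m

64 m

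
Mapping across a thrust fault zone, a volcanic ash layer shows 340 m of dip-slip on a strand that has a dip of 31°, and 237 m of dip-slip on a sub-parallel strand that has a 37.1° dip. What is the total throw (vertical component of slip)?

throw_A = 340 × sin(31°) = 175.1 m
throw_B = 237 × sin(37.1°) = 143 m
total = 175.1 + 143 = 318 m

318 m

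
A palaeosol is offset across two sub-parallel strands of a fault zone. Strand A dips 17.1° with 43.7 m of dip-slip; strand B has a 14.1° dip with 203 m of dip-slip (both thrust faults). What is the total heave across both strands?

heave_A = 43.7 × cos(17.1°) = 41.77 m
heave_B = 203 × cos(14.1°) = 196.9 m
total = 41.77 + 196.9 = 239 m

239 m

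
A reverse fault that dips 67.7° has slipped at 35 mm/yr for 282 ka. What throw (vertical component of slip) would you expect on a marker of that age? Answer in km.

9.13 km

dip-slip = rate × time = 35 mm/yr × 282 ka = 9870 m
throw = dip-slip × sin(dip) = 9870 × sin(67.7°) = 9130 m = 9.13 km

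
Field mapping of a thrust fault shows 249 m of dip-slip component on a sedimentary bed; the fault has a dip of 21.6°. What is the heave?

heave = dip-slip × cos(dip) = 249 m × cos(21.6°) = 232 m

232 m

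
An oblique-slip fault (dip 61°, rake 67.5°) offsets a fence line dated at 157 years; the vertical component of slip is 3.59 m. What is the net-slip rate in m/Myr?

28300 m/Myr

dip-slip = throw / sin(dip) = 3.59 / sin(61°) = 4.105 m
net slip = dip-slip / sin(rake) = 4.105 / sin(67.5°) = 4.443 m
rate = 4.443 m / 157 years = 0.0283 m/yr = 28300 m/Myr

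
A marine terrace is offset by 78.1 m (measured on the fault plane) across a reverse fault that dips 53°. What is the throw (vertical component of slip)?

throw = dip-slip × sin(dip) = 78.1 m × sin(53°) = 62.4 m

62.4 m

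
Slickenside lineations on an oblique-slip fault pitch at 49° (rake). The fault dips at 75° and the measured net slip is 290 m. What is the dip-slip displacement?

dip-slip = net slip × sin(rake) = 290 m × sin(49°) = 219 m

219 m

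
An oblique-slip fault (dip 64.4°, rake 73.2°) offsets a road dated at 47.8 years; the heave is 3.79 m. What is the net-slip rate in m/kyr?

dip-slip = heave / cos(dip) = 3.79 / cos(64.4°) = 8.771 m
net slip = dip-slip / sin(rake) = 8.771 / sin(73.2°) = 9.162 m
rate = 9.162 m / 47.8 years = 0.192 m/yr = 192 m/kyr

192 m/kyr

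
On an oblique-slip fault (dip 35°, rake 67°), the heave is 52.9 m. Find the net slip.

70.2 m

dip-slip = heave / cos(dip) = 52.9 / cos(35°) = 64.58 m
net slip = dip-slip / sin(rake) = 64.58 / sin(67°) = 70.2 m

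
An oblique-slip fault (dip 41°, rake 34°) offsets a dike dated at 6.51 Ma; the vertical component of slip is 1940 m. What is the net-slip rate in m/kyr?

dip-slip = throw / sin(dip) = 1940 / sin(41°) = 2957 m
net slip = dip-slip / sin(rake) = 2957 / sin(34°) = 5288 m
rate = 5288 m / 6.51 Ma = 0.000812 m/yr = 0.812 m/kyr

0.812 m/kyr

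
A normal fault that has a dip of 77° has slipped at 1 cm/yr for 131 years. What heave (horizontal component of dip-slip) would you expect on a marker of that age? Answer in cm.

29.5 cm

dip-slip = rate × time = 1 cm/yr × 131 years = 1.310 m
heave = dip-slip × cos(dip) = 1.310 × cos(77°) = 0.295 m = 29.5 cm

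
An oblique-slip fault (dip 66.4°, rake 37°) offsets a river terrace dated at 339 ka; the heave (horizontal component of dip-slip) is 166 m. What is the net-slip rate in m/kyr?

2.03 m/kyr

dip-slip = heave / cos(dip) = 166 / cos(66.4°) = 414.6 m
net slip = dip-slip / sin(rake) = 414.6 / sin(37°) = 689 m
rate = 689 m / 339 ka = 0.00203 m/yr = 2.03 m/kyr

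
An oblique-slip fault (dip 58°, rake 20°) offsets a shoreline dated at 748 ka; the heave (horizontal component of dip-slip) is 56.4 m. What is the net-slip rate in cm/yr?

0.0416 cm/yr

dip-slip = heave / cos(dip) = 56.4 / cos(58°) = 106.4 m
net slip = dip-slip / sin(rake) = 106.4 / sin(20°) = 311.2 m
rate = 311.2 m / 748 ka = 0.000416 m/yr = 0.0416 cm/yr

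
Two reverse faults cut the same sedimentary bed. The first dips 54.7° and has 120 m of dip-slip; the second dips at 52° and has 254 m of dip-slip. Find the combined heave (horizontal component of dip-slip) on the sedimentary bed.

heave_A = 120 × cos(54.7°) = 69.34 m
heave_B = 254 × cos(52°) = 156.4 m
total = 69.34 + 156.4 = 226 m

226 m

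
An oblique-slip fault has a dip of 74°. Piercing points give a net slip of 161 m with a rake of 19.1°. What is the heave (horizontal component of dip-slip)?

14.5 m

dip-slip = net slip × sin(rake) = 161 m × sin(19.1°) = 52.68 m
heave = dip-slip × cos(dip) = 52.68 × cos(74°) = 14.5 m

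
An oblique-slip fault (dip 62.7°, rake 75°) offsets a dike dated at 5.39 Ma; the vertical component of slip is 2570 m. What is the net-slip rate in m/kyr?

0.556 m/kyr

dip-slip = throw / sin(dip) = 2570 / sin(62.7°) = 2892 m
net slip = dip-slip / sin(rake) = 2892 / sin(75°) = 2994 m
rate = 2994 m / 5.39 Ma = 0.000556 m/yr = 0.556 m/kyr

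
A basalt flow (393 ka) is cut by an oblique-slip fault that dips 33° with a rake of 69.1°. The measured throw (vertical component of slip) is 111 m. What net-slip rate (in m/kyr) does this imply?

dip-slip = throw / sin(dip) = 111 / sin(33°) = 203.8 m
net slip = dip-slip / sin(rake) = 203.8 / sin(69.1°) = 218.2 m
rate = 218.2 m / 393 ka = 0.000555 m/yr = 0.555 m/kyr

0.555 m/kyr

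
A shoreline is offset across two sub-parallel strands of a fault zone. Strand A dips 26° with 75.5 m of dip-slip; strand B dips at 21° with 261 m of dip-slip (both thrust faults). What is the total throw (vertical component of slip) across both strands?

127 m

throw_A = 75.5 × sin(26°) = 33.10 m
throw_B = 261 × sin(21°) = 93.53 m
total = 33.10 + 93.53 = 127 m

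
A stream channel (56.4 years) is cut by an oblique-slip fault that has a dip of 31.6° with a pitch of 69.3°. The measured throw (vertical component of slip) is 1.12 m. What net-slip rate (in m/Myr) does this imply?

40500 m/Myr

dip-slip = throw / sin(dip) = 1.12 / sin(31.6°) = 2.137 m
net slip = dip-slip / sin(rake) = 2.137 / sin(69.3°) = 2.285 m
rate = 2.285 m / 56.4 years = 0.0405 m/yr = 40500 m/Myr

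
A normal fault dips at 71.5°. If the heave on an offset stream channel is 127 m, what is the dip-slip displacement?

400 m

dip-slip = heave / cos(dip) = 127 / cos(71.5°) = 400 m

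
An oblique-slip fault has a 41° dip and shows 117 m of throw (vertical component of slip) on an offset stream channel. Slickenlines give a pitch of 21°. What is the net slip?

498 m

dip-slip = throw / sin(dip) = 117 / sin(41°) = 178.3 m
net slip = dip-slip / sin(rake) = 178.3 / sin(21°) = 498 m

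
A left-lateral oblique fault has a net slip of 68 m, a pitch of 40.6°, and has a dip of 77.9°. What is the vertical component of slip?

43.3 m

dip-slip = net slip × sin(rake) = 68 m × sin(40.6°) = 44.25 m
throw = dip-slip × sin(dip) = 44.25 × sin(77.9°) = 43.3 m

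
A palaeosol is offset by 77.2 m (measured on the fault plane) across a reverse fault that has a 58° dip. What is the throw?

65.5 m

throw = dip-slip × sin(dip) = 77.2 m × sin(58°) = 65.5 m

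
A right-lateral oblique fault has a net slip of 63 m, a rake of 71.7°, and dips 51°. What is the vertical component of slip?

dip-slip = net slip × sin(rake) = 63 m × sin(71.7°) = 59.81 m
throw = dip-slip × sin(dip) = 59.81 × sin(51°) = 46.5 m

46.5 m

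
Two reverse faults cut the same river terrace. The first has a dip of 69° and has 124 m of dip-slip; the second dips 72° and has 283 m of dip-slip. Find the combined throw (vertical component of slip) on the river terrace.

385 m

throw_A = 124 × sin(69°) = 115.8 m
throw_B = 283 × sin(72°) = 269.1 m
total = 115.8 + 269.1 = 385 m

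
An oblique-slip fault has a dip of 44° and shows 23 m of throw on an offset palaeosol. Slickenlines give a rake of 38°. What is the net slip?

dip-slip = throw / sin(dip) = 23 / sin(44°) = 33.11 m
net slip = dip-slip / sin(rake) = 33.11 / sin(38°) = 53.8 m

53.8 m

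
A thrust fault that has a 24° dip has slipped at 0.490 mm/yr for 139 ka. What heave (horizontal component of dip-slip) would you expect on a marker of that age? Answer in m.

dip-slip = rate × time = 0.490 mm/yr × 139 ka = 68.11 m
heave = dip-slip × cos(dip) = 68.11 × cos(24°) = 62.2 m

62.2 m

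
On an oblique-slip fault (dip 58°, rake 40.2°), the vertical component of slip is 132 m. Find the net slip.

241 m

dip-slip = throw / sin(dip) = 132 / sin(58°) = 155.7 m
net slip = dip-slip / sin(rake) = 155.7 / sin(40.2°) = 241 m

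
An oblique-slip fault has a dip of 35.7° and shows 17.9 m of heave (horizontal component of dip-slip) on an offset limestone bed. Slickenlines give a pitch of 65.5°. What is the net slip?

dip-slip = heave / cos(dip) = 17.9 / cos(35.7°) = 22.04 m
net slip = dip-slip / sin(rake) = 22.04 / sin(65.5°) = 24.2 m

24.2 m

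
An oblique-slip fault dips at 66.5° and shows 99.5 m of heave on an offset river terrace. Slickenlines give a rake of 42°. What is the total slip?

373 m

dip-slip = heave / cos(dip) = 99.5 / cos(66.5°) = 249.5 m
net slip = dip-slip / sin(rake) = 249.5 / sin(42°) = 373 m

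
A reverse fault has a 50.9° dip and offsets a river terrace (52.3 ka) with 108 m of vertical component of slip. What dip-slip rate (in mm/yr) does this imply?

2.66 mm/yr

dip-slip = throw / sin(dip) = 108 m / sin(50.9°) = 139.2 m
rate = 139.2 m / 52.3 ka = 0.00266 m/yr = 2.66 mm/yr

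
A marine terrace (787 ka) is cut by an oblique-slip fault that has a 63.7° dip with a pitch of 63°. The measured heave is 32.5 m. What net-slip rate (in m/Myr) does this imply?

dip-slip = heave / cos(dip) = 32.5 / cos(63.7°) = 73.35 m
net slip = dip-slip / sin(rake) = 73.35 / sin(63°) = 82.32 m
rate = 82.32 m / 787 ka = 0.000105 m/yr = 105 m/Myr

105 m/Myr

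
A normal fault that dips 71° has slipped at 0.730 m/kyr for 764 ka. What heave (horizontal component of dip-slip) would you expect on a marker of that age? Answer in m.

182 m

dip-slip = rate × time = 0.730 m/kyr × 764 ka = 557.7 m
heave = dip-slip × cos(dip) = 557.7 × cos(71°) = 182 m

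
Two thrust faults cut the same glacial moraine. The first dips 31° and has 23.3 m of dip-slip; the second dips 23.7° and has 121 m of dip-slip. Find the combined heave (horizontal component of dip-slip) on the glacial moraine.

heave_A = 23.3 × cos(31°) = 19.97 m
heave_B = 121 × cos(23.7°) = 110.8 m
total = 19.97 + 110.8 = 131 m

131 m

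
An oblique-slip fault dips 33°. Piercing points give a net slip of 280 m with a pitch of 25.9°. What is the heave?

103 m

dip-slip = net slip × sin(rake) = 280 m × sin(25.9°) = 122.3 m
heave = dip-slip × cos(dip) = 122.3 × cos(33°) = 103 m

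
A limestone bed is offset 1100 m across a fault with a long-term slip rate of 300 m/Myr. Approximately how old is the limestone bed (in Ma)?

3.67 Ma

age = offset / rate = 1100 m / (300 m/Myr) = 3.67e+06 yr = 3.67 Ma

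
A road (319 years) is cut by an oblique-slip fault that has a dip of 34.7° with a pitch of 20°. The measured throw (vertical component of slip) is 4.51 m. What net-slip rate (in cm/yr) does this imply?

dip-slip = throw / sin(dip) = 4.51 / sin(34.7°) = 7.922 m
net slip = dip-slip / sin(rake) = 7.922 / sin(20°) = 23.16 m
rate = 23.16 m / 319 years = 0.0726 m/yr = 7.26 cm/yr

7.26 cm/yr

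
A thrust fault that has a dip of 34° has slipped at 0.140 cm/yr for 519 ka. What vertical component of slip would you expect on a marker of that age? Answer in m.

dip-slip = rate × time = 0.140 cm/yr × 519 ka = 726.6 m
throw = dip-slip × sin(dip) = 726.6 × sin(34°) = 406 m

406 m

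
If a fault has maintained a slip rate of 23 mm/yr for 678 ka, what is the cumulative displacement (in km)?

slip = rate × time = 23 mm/yr × 678 ka = 15600 m = 15.6 km

15.6 km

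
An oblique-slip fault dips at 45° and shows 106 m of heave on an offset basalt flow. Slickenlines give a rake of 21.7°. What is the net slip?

405 m

dip-slip = heave / cos(dip) = 106 / cos(45°) = 149.9 m
net slip = dip-slip / sin(rake) = 149.9 / sin(21.7°) = 405 m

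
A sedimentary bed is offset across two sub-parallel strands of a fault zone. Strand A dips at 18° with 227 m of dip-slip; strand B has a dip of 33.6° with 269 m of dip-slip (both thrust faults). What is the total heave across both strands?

440 m

heave_A = 227 × cos(18°) = 215.9 m
heave_B = 269 × cos(33.6°) = 224.1 m
total = 215.9 + 224.1 = 440 m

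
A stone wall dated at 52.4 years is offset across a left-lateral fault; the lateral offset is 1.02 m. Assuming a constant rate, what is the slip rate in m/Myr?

19500 m/Myr

rate = 1.02 m / 52.4 years = 0.0195 m/yr = 19500 m/Myr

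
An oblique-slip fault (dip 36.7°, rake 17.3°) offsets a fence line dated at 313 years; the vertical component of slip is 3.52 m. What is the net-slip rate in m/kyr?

63.3 m/kyr

dip-slip = throw / sin(dip) = 3.52 / sin(36.7°) = 5.890 m
net slip = dip-slip / sin(rake) = 5.890 / sin(17.3°) = 19.81 m
rate = 19.81 m / 313 years = 0.0633 m/yr = 63.3 m/kyr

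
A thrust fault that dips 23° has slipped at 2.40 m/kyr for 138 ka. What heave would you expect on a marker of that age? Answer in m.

305 m

dip-slip = rate × time = 2.40 m/kyr × 138 ka = 331.2 m
heave = dip-slip × cos(dip) = 331.2 × cos(23°) = 305 m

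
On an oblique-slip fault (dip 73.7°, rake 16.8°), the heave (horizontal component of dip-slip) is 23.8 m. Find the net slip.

dip-slip = heave / cos(dip) = 23.8 / cos(73.7°) = 84.80 m
net slip = dip-slip / sin(rake) = 84.80 / sin(16.8°) = 293 m

293 m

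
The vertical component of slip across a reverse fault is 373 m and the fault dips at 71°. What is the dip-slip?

dip-slip = throw / sin(dip) = 373 / sin(71°) = 394 m

394 m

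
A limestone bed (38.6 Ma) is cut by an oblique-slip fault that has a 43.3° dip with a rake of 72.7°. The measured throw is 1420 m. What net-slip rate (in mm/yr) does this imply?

dip-slip = throw / sin(dip) = 1420 / sin(43.3°) = 2071 m
net slip = dip-slip / sin(rake) = 2071 / sin(72.7°) = 2169 m
rate = 2169 m / 38.6 Ma = 0.0000562 m/yr = 0.0562 mm/yr

0.0562 mm/yr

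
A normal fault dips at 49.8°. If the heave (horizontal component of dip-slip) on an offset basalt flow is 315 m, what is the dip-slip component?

488 m

dip-slip = heave / cos(dip) = 315 / cos(49.8°) = 488 m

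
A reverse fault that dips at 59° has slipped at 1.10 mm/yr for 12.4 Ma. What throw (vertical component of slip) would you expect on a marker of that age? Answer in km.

dip-slip = rate × time = 1.10 mm/yr × 12.4 Ma = 13640 m
throw = dip-slip × sin(dip) = 13640 × sin(59°) = 11700 m = 11.7 km

11.7 km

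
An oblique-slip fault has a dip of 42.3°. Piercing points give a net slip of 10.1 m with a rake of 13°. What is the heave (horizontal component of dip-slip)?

dip-slip = net slip × sin(rake) = 10.1 m × sin(13°) = 2.272 m
heave = dip-slip × cos(dip) = 2.272 × cos(42.3°) = 1.68 m

1.68 m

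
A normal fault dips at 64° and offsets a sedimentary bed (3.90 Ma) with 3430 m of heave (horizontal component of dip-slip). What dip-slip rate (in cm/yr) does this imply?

dip-slip = heave / cos(dip) = 3430 m / cos(64°) = 7824 m
rate = 7824 m / 3.90 Ma = 0.00201 m/yr = 0.201 cm/yr

0.201 cm/yr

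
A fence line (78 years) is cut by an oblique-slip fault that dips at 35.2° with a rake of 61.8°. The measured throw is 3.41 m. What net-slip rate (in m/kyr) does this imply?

86.1 m/kyr

dip-slip = throw / sin(dip) = 3.41 / sin(35.2°) = 5.916 m
net slip = dip-slip / sin(rake) = 5.916 / sin(61.8°) = 6.712 m
rate = 6.712 m / 78 years = 0.0861 m/yr = 86.1 m/kyr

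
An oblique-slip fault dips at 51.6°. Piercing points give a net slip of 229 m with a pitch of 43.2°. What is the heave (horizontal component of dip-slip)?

dip-slip = net slip × sin(rake) = 229 m × sin(43.2°) = 156.8 m
heave = dip-slip × cos(dip) = 156.8 × cos(51.6°) = 97.4 m

97.4 m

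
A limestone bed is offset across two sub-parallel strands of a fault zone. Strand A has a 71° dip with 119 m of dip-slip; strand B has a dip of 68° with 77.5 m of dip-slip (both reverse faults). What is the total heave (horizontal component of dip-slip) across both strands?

67.8 m

heave_A = 119 × cos(71°) = 38.74 m
heave_B = 77.5 × cos(68°) = 29.03 m
total = 38.74 + 29.03 = 67.8 m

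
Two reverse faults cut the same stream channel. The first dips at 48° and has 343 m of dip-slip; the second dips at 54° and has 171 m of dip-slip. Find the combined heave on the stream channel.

heave_A = 343 × cos(48°) = 229.5 m
heave_B = 171 × cos(54°) = 100.5 m
total = 229.5 + 100.5 = 330 m

330 m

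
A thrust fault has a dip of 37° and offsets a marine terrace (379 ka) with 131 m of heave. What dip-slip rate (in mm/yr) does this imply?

0.433 mm/yr

dip-slip = heave / cos(dip) = 131 m / cos(37°) = 164 m
rate = 164 m / 379 ka = 0.000433 m/yr = 0.433 mm/yr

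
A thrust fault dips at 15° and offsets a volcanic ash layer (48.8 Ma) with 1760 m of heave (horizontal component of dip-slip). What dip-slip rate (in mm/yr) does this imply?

0.0373 mm/yr

dip-slip = heave / cos(dip) = 1760 m / cos(15°) = 1822 m
rate = 1822 m / 48.8 Ma = 0.0000373 m/yr = 0.0373 mm/yr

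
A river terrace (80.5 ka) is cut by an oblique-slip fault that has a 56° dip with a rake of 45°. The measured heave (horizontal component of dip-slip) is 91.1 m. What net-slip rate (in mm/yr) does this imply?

2.86 mm/yr

dip-slip = heave / cos(dip) = 91.1 / cos(56°) = 162.9 m
net slip = dip-slip / sin(rake) = 162.9 / sin(45°) = 230.4 m
rate = 230.4 m / 80.5 ka = 0.00286 m/yr = 2.86 mm/yr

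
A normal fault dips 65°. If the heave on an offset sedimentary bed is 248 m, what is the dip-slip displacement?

dip-slip = heave / cos(dip) = 248 / cos(65°) = 587 m

587 m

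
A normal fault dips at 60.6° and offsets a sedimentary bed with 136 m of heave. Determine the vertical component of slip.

241 m

throw = heave × tan(dip) = 136 × tan(60.6°) = 241 m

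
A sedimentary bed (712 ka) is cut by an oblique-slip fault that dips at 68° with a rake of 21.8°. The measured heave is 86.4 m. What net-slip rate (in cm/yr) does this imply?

0.0872 cm/yr

dip-slip = heave / cos(dip) = 86.4 / cos(68°) = 230.6 m
net slip = dip-slip / sin(rake) = 230.6 / sin(21.8°) = 621.1 m
rate = 621.1 m / 712 ka = 0.000872 m/yr = 0.0872 cm/yr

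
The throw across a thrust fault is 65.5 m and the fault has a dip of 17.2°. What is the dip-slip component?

dip-slip = throw / sin(dip) = 65.5 / sin(17.2°) = 222 m

222 m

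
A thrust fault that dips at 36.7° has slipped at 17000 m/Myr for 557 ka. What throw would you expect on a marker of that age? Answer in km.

5.66 km

dip-slip = rate × time = 17000 m/Myr × 557 ka = 9469 m
throw = dip-slip × sin(dip) = 9469 × sin(36.7°) = 5660 m = 5.66 km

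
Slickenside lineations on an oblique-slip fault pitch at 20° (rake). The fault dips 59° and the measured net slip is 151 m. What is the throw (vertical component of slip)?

44.3 m

dip-slip = net slip × sin(rake) = 151 m × sin(20°) = 51.65 m
throw = dip-slip × sin(dip) = 51.65 × sin(59°) = 44.3 m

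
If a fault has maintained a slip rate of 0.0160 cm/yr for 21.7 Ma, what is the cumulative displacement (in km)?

slip = rate × time = 0.0160 cm/yr × 21.7 Ma = 3470 m = 3.47 km

3.47 km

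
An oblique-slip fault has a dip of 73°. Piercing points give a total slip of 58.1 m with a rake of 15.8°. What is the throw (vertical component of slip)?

dip-slip = net slip × sin(rake) = 58.1 m × sin(15.8°) = 15.82 m
throw = dip-slip × sin(dip) = 15.82 × sin(73°) = 15.1 m

15.1 m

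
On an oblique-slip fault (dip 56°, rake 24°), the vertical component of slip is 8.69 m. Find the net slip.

dip-slip = throw / sin(dip) = 8.69 / sin(56°) = 10.48 m
net slip = dip-slip / sin(rake) = 10.48 / sin(24°) = 25.8 m

25.8 m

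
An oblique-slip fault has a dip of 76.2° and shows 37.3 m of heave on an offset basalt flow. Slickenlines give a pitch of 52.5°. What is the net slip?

dip-slip = heave / cos(dip) = 37.3 / cos(76.2°) = 156.4 m
net slip = dip-slip / sin(rake) = 156.4 / sin(52.5°) = 197 m

197 m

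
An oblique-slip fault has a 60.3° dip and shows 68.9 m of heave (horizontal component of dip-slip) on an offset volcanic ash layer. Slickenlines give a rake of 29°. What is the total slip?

287 m

dip-slip = heave / cos(dip) = 68.9 / cos(60.3°) = 139.1 m
net slip = dip-slip / sin(rake) = 139.1 / sin(29°) = 287 m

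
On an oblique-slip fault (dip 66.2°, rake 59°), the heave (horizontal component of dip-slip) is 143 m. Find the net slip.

dip-slip = heave / cos(dip) = 143 / cos(66.2°) = 354.4 m
net slip = dip-slip / sin(rake) = 354.4 / sin(59°) = 413 m

413 m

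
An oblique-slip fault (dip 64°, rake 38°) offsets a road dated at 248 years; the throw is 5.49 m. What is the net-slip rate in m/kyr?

40 m/kyr

dip-slip = throw / sin(dip) = 5.49 / sin(64°) = 6.108 m
net slip = dip-slip / sin(rake) = 6.108 / sin(38°) = 9.921 m
rate = 9.921 m / 248 years = 0.0400 m/yr = 40 m/kyr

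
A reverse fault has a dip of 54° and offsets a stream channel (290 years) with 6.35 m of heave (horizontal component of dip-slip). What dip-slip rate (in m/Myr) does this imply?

37300 m/Myr

dip-slip = heave / cos(dip) = 6.35 m / cos(54°) = 10.80 m
rate = 10.80 m / 290 years = 0.0373 m/yr = 37300 m/Myr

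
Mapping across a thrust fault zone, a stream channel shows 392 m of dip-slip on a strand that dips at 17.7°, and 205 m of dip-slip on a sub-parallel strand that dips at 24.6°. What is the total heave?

heave_A = 392 × cos(17.7°) = 373.4 m
heave_B = 205 × cos(24.6°) = 186.4 m
total = 373.4 + 186.4 = 560 m

560 m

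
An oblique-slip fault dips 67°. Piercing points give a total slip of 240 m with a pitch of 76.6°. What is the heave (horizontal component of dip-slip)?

91.2 m

dip-slip = net slip × sin(rake) = 240 m × sin(76.6°) = 233.5 m
heave = dip-slip × cos(dip) = 233.5 × cos(67°) = 91.2 m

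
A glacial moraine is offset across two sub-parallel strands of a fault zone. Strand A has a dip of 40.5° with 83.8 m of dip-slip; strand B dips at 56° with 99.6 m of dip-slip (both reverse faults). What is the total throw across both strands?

throw_A = 83.8 × sin(40.5°) = 54.42 m
throw_B = 99.6 × sin(56°) = 82.57 m
total = 54.42 + 82.57 = 137 m

137 m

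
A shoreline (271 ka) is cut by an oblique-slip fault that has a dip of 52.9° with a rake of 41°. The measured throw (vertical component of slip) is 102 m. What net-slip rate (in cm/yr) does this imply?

dip-slip = throw / sin(dip) = 102 / sin(52.9°) = 127.9 m
net slip = dip-slip / sin(rake) = 127.9 / sin(41°) = 194.9 m
rate = 194.9 m / 271 ka = 0.000719 m/yr = 0.0719 cm/yr

0.0719 cm/yr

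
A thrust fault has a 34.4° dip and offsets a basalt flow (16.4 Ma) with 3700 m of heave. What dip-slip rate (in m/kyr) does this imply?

0.273 m/kyr

dip-slip = heave / cos(dip) = 3700 m / cos(34.4°) = 4484 m
rate = 4484 m / 16.4 Ma = 0.000273 m/yr = 0.273 m/kyr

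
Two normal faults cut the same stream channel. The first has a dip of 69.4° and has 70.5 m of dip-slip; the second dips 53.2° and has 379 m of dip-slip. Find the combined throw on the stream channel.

369 m

throw_A = 70.5 × sin(69.4°) = 65.99 m
throw_B = 379 × sin(53.2°) = 303.5 m
total = 65.99 + 303.5 = 369 m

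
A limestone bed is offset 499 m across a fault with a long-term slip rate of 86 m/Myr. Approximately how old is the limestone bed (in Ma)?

5.80 Ma

age = offset / rate = 499 m / (86 m/Myr) = 5.8e+06 yr = 5.80 Ma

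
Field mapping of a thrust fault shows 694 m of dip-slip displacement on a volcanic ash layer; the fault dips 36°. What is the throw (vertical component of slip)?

408 m

throw = dip-slip × sin(dip) = 694 m × sin(36°) = 408 m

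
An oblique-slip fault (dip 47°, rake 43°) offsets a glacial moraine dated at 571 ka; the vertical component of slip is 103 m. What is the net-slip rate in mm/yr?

0.362 mm/yr

dip-slip = throw / sin(dip) = 103 / sin(47°) = 140.8 m
net slip = dip-slip / sin(rake) = 140.8 / sin(43°) = 206.5 m
rate = 206.5 m / 571 ka = 0.000362 m/yr = 0.362 mm/yr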